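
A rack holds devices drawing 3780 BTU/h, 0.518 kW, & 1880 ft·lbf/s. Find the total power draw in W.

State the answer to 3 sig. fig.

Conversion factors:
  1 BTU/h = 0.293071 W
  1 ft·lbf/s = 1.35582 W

4170 W

3780 BTU/h × 0.293071 = 1107.81 W
0.518 kW × 1000 = 518 W
1880 ft·lbf/s × 1.35582 = 2548.94 W
Total: 1107.81 + 518 + 2548.94 = 4174.75 W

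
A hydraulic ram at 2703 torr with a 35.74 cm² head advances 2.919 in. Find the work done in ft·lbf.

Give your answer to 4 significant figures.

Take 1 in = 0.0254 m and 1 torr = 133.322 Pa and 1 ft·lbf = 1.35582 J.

2703 torr → 360369 Pa
35.74 cm² → 0.003574 m²
F = P × A = 360369 × 0.003574 = 1287.96 N
2.919 in → 0.0741426 m
W = F × d = 1287.96 × 0.0741426 = 95.4927 J
In ft·lbf: 95.4927 / 1.35582 = 70.4317 ft·lbf

70.43 ft·lbf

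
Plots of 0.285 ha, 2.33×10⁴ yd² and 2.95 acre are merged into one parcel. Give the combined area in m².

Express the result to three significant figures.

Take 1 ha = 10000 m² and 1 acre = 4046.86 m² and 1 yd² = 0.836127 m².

0.285 ha × 10000 = 2850 m²
2.33×10⁴ yd² × 0.836127 = 19481.8 m²
2.95 acre × 4046.86 = 11938.2 m²
Total: 2850 + 19481.8 + 11938.2 = 34270 m²

3.43×10⁴ m²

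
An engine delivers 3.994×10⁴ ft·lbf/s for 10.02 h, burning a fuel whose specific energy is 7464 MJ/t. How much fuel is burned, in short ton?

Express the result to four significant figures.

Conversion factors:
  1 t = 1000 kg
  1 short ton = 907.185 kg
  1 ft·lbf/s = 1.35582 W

3.994×10⁴ ft·lbf/s → 54151.5 W
10.02 h → 36072 s
E = P × t = 54151.5 × 36072 = 1.95335×10⁹ J
7464 MJ/t → 7.464×10⁶ J/kg
m = E / e_s = 1.95335×10⁹ / 7.464×10⁶ = 261.703 kg
In short ton: 261.703 / 907.185 = 0.288478 short ton

0.2885 short ton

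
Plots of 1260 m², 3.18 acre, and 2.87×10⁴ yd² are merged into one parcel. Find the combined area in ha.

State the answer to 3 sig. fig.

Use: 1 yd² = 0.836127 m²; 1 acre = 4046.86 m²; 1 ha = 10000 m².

3.81 ha

1260 m² (already m²)
3.18 acre × 4046.86 = 12869 m²
2.87×10⁴ yd² × 0.836127 = 23996.8 m²
Total: 1260 + 12869 + 23996.8 = 38125.8 m²
In ha: 38125.8 / 10000 = 3.81258 ha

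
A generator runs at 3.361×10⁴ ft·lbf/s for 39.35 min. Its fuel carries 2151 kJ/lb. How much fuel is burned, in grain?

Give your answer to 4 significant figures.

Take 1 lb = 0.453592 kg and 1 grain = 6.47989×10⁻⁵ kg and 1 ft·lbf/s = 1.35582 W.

3.501×10⁵ grain

3.361×10⁴ ft·lbf/s → 45569.1 W
39.35 min → 2361 s
E = P × t = 45569.1 × 2361 = 1.07589×10⁸ J
2151 kJ/lb → 4.74215×10⁶ J/kg
m = E / e_s = 1.07589×10⁸ / 4.74215×10⁶ = 22.6878 kg
In grain: 22.6878 / 6.47989×10⁻⁵ = 350126 grain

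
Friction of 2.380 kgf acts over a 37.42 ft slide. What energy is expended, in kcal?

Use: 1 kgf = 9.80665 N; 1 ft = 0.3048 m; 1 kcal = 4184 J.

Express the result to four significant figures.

2.380 kgf × 9.80665 → 23.3398 N
37.42 ft × 0.3048 → 11.4056 m
W = F × d = 23.3398 N × 11.4056 m = 266.204 J
266.204 J ÷ (4184 J/kcal) = 0.0636243 kcal

0.06362 kcal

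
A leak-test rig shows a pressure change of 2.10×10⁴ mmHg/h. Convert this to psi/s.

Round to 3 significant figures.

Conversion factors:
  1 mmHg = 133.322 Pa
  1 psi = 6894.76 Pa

0.113 psi/s

2.10×10⁴ mmHg/h × 133.322 Pa/mmHg ÷ 3600 s/h = 777.712 Pa/s
777.712 Pa/s ÷ 6894.76 Pa/psi = 0.112798 psi/s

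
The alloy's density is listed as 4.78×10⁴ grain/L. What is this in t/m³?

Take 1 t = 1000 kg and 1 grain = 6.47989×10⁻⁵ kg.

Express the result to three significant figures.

3.10 t/m³

4.78×10⁴ grain/L × 6.47989×10⁻⁵ kg/grain ÷ 0.001 m³/L = 3097.39 kg/m³
3097.39 kg/m³ ÷ 1000 kg/t = 3.09739 t/m³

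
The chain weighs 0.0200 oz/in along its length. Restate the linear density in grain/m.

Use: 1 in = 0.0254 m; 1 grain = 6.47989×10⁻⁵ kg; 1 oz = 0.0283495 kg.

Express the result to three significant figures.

0.0200 oz/in × 0.0283495 kg/oz ÷ 0.0254 m/in = 0.0223224 kg/m
0.0223224 kg/m ÷ 6.47989×10⁻⁵ kg/grain = 344.487 grain/m

344 grain/m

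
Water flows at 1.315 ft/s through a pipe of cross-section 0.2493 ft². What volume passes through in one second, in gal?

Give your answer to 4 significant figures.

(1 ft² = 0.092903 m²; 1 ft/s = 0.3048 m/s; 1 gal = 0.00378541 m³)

1.315 ft/s × 0.3048 → 0.400812 m/s
0.2493 ft² × 0.092903 → 0.0231607 m²
V = v × A × t = 0.400812 m/s × 0.0231607 m² × 1 s = 0.00928309 m³
0.00928309 m³ ÷ (0.00378541 m³/gal) = 2.45233 gal

2.452 gal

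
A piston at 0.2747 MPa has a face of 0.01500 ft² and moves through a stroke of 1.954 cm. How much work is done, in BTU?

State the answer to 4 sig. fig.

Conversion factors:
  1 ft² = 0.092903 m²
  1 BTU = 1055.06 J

0.2747 MPa → 274700 Pa
0.01500 ft² → 0.00139354 m²
F = P × A = 274700 × 0.00139354 = 382.805 N
1.954 cm → 0.01954 m
W = F × d = 382.805 × 0.01954 = 7.48001 J
In BTU: 7.48001 / 1055.06 = 0.00708965 BTU

0.007090 BTU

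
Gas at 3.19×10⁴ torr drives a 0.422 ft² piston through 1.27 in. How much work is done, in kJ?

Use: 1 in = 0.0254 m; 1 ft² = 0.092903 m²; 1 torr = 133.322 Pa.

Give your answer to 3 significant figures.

3.19×10⁴ torr → 4.25297×10⁶ Pa
0.422 ft² → 0.0392051 m²
F = P × A = 4.25297×10⁶ × 0.0392051 = 166738 N
1.27 in → 0.032258 m
W = F × d = 166738 × 0.032258 = 5378.63 J
In kJ: 5378.63 / 1000 = 5.37863 kJ

5.38 kJ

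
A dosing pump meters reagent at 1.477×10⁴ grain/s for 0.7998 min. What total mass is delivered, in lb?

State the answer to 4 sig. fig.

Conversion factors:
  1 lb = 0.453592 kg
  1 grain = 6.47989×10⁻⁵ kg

1.477×10⁴ grain/s → 0.95708 kg/s
0.7998 min → 47.988 s
m = ṁ × t = 0.95708 × 47.988 = 45.9284 kg
In lb: 45.9284 / 0.453592 = 101.255 lb

101.3 lb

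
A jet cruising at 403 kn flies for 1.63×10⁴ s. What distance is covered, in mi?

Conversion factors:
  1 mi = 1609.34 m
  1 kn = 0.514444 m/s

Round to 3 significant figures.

2100 mi

403 kn × 0.514444 = 207.321 m/s
d = v × t = 207.321 m/s × 16300 s = 3.37933×10⁶ m
3.37933×10⁶ m ÷ (1609.34 m/mi) = 2099.82 mi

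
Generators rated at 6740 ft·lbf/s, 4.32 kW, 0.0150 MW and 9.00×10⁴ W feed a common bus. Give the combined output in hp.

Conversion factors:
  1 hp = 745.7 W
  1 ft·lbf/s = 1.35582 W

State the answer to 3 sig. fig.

159 hp

6740 ft·lbf/s × 1.35582 = 9138.23 W
4.32 kW × 1000 = 4320 W
0.0150 MW × 1000000 = 15000 W
9.00×10⁴ W (already W)
Combined: 9138.23 + 4320 + 15000 + 90000 = 118458 W
In hp: 118458 / 745.7 = 158.855 hp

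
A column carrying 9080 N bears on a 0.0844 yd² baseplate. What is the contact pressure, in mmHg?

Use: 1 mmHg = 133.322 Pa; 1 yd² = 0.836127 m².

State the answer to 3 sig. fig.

0.0844 yd² × 0.836127 → 0.0705691 m²
P = F / A = 9080 N / 0.0705691 m² = 128668 Pa
128668 Pa ÷ (133.322 Pa/mmHg) = 965.092 mmHg

965 mmHg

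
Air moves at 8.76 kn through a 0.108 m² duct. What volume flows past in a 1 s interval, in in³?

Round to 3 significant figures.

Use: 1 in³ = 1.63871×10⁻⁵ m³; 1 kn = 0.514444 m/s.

2.97×10⁴ in³

8.76 kn × 0.514444 = 4.50653 m/s
V = v × A × t = 4.50653 m/s × 0.108 m² × 1 s = 0.486705 m³
0.486705 m³ ÷ (1.63871×10⁻⁵ m³/in³) = 29700.5 in³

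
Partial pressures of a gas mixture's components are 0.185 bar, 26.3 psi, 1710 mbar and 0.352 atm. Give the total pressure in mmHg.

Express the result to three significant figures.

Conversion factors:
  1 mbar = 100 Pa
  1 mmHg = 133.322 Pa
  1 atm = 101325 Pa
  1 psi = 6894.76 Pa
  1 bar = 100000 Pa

0.185 bar × 100000 = 18500 Pa
26.3 psi × 6894.76 = 181332 Pa
1710 mbar × 100 = 171000 Pa
0.352 atm × 101325 = 35666.4 Pa
Combined: 18500 + 181332 + 171000 + 35666.4 = 406498 Pa
In mmHg: 406498 / 133.322 = 3048.99 mmHg

3050 mmHg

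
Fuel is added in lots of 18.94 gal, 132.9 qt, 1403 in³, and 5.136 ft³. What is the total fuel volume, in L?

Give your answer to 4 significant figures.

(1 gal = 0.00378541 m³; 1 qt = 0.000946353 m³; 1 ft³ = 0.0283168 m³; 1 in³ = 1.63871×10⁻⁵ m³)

365.9 L

18.94 gal × 0.00378541 = 0.0716957 m³
132.9 qt × 0.000946353 = 0.12577 m³
1403 in³ × 1.63871×10⁻⁵ = 0.0229911 m³
5.136 ft³ × 0.0283168 = 0.145435 m³
Combined: 0.0716957 + 0.12577 + 0.0229911 + 0.145435 = 0.365892 m³
In L: 0.365892 / 0.001 = 365.892 L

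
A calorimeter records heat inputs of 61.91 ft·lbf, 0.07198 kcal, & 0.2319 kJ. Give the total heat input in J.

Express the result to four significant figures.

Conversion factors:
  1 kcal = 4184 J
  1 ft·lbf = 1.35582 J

61.91 ft·lbf × 1.35582 → 83.9388 J
0.07198 kcal × 4184 → 301.164 J
0.2319 kJ × 1000 → 231.9 J
Combined: 83.9388 + 301.164 + 231.9 = 617.003 J

617.0 J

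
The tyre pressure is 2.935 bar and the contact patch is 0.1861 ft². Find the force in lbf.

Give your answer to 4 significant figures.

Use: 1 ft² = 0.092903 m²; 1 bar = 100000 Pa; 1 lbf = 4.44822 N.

2.935 bar × 100000 → 293500 Pa
0.1861 ft² × 0.092903 → 0.0172892 m²
F = P × A = 293500 Pa × 0.0172892 m² = 5074.38 N
5074.38 N ÷ (4.44822 N/lbf) = 1140.77 lbf

1141 lbf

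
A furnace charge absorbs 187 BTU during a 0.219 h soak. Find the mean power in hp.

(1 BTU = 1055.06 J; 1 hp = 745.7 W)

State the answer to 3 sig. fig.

187 BTU × 1055.06 → 197296 J
0.219 h × 3600 → 788.4 s
P = E / t = 197296 J / 788.4 s = 250.249 W
250.249 W ÷ (745.7 W/hp) = 0.335589 hp

0.336 hp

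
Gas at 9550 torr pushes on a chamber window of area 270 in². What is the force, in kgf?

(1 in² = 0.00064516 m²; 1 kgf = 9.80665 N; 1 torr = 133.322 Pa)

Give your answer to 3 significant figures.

9550 torr × 133.322 → 1.27323×10⁶ Pa
270 in² × 0.00064516 → 0.174193 m²
F = P × A = 1.27323×10⁶ Pa × 0.174193 m² = 221788 N
221788 N ÷ (9.80665 N/kgf) = 22616.1 kgf

2.26×10⁴ kgf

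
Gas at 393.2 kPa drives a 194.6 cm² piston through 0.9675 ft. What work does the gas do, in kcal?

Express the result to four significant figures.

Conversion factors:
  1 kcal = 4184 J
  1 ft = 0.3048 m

0.5393 kcal

393.2 kPa → 393200 Pa
194.6 cm² → 0.01946 m²
F = P × A = 393200 × 0.01946 = 7651.67 N
0.9675 ft → 0.294894 m
W = F × d = 7651.67 × 0.294894 = 2256.43 J
In kcal: 2256.43 / 4184 = 0.5393 kcal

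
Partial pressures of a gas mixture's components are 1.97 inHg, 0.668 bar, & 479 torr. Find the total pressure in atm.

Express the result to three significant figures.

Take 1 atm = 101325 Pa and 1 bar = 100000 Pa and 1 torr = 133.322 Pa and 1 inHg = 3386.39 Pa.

1.36 atm

1.97 inHg × 3386.39 → 6671.19 Pa
0.668 bar × 100000 → 66800 Pa
479 torr × 133.322 → 63861.2 Pa
Sum: 6671.19 + 66800 + 63861.2 = 137332 Pa
In atm: 137332 / 101325 = 1.35536 atm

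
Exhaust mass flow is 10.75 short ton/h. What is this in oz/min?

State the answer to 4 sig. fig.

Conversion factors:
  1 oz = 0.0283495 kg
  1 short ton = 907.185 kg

10.75 short ton/h × 907.185 kg/short ton ÷ 3600 s/h = 2.70896 kg/s
2.70896 kg/s ÷ 0.0283495 kg/oz × 60 s/min = 5733.35 oz/min

5733 oz/min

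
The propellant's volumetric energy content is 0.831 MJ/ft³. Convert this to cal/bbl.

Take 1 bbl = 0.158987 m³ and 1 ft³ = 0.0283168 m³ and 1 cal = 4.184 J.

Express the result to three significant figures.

1.12×10⁶ cal/bbl

0.831 MJ/ft³ × 1000000 J/MJ ÷ 0.0283168 m³/ft³ = 2.93465×10⁷ J/m³
2.93465×10⁷ J/m³ ÷ 4.184 J/cal × 0.158987 m³/bbl = 1.11513×10⁶ cal/bbl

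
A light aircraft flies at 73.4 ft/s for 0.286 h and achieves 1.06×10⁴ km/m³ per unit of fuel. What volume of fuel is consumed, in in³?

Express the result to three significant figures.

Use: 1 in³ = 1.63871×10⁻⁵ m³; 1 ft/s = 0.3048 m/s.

133 in³

73.4 ft/s → 22.3723 m/s
0.286 h → 1029.6 s
d = v × t = 22.3723 × 1029.6 = 23034.5 m
1.06×10⁴ km/m³ → 1.06×10⁷ m/m³
V = d / (distance per unit fuel) = 23034.5 / 1.06×10⁷ = 0.00217307 m³
In in³: 0.00217307 / 1.63871×10⁻⁵ = 132.609 in³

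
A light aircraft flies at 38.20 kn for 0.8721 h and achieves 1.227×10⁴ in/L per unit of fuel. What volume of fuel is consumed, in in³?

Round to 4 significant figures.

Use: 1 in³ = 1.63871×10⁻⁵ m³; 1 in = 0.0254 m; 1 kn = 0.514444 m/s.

38.20 kn → 19.6518 m/s
0.8721 h → 3139.56 s
d = v × t = 19.6518 × 3139.56 = 61698 m
1.227×10⁴ in/L → 311658 m/m³
V = d / (distance per unit fuel) = 61698 / 311658 = 0.197967 m³
In in³: 0.197967 / 1.63871×10⁻⁵ = 12080.7 in³

1.208×10⁴ in³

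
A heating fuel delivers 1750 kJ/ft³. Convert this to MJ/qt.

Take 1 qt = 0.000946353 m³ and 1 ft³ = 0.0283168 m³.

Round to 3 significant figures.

0.0585 MJ/qt

1750 kJ/ft³ × 1000 J/kJ ÷ 0.0283168 m³/ft³ = 6.18008×10⁷ J/m³
6.18008×10⁷ J/m³ ÷ 1000000 J/MJ × 0.000946353 m³/qt = 0.0584854 MJ/qt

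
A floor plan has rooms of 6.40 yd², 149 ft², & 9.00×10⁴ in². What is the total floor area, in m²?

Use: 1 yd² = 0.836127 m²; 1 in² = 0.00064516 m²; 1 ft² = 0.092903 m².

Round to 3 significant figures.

6.40 yd² × 0.836127 = 5.35121 m²
149 ft² × 0.092903 = 13.8425 m²
9.00×10⁴ in² × 0.00064516 = 58.0644 m²
Sum: 5.35121 + 13.8425 + 58.0644 = 77.2581 m²

77.3 m²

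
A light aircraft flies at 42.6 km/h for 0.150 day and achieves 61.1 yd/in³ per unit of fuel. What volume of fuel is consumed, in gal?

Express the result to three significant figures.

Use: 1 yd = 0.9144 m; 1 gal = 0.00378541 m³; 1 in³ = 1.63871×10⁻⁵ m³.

11.9 gal

42.6 km/h → 11.8333 m/s
0.150 day → 12960 s
d = v × t = 11.8333 × 12960 = 153360 m
61.1 yd/in³ → 3.40938×10⁶ m/m³
V = d / (distance per unit fuel) = 153360 / 3.40938×10⁶ = 0.0449818 m³
In gal: 0.0449818 / 0.00378541 = 11.8829 gal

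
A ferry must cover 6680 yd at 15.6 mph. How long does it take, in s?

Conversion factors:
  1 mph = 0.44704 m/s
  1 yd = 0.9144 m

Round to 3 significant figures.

6680 yd × 0.9144 → 6108.19 m
15.6 mph × 0.44704 → 6.97382 m/s
t = d / v = 6108.19 m / 6.97382 m/s = 875.874 s

876 s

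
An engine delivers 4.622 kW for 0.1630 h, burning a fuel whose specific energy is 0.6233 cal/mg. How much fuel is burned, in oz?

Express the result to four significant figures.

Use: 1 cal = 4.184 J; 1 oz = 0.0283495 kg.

4.622 kW → 4622 W
0.1630 h → 586.8 s
E = P × t = 4622 × 586.8 = 2.71219×10⁶ J
0.6233 cal/mg → 2.60789×10⁶ J/kg
m = E / e_s = 2.71219×10⁶ / 2.60789×10⁶ = 1.03999 kg
In oz: 1.03999 / 0.0283495 = 36.6846 oz

36.68 oz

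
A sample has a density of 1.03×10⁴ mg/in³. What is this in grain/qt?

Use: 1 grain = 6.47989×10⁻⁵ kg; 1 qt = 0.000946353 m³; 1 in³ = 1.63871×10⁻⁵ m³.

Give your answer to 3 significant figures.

1.03×10⁴ mg/in³ × 10⁻⁶ kg/mg ÷ 1.63871×10⁻⁵ m³/in³ = 628.543 kg/m³
628.543 kg/m³ ÷ 6.47989×10⁻⁵ kg/grain × 0.000946353 m³/qt = 9179.53 grain/qt

9180 grain/qt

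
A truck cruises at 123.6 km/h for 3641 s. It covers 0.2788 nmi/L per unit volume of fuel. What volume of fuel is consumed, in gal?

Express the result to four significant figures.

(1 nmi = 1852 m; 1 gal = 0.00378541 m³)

63.96 gal

123.6 km/h → 34.3333 m/s
d = v × t = 34.3333 × 3641 = 125008 m
0.2788 nmi/L → 516338 m/m³
V = d / (distance per unit fuel) = 125008 / 516338 = 0.242105 m³
In gal: 0.242105 / 0.00378541 = 63.9574 gal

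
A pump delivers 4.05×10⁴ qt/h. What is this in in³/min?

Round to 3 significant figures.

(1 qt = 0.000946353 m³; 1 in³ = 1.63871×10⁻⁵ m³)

4.05×10⁴ qt/h × 0.000946353 m³/qt ÷ 3600 s/h = 0.0106465 m³/s
0.0106465 m³/s ÷ 1.63871×10⁻⁵ m³/in³ × 60 s/min = 38981.3 in³/min

3.90×10⁴ in³/min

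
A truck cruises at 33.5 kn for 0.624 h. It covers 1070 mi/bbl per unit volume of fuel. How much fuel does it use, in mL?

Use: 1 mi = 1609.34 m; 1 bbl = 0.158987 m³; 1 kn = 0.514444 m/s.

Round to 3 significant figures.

3570 mL

33.5 kn → 17.2339 m/s
0.624 h → 2246.4 s
d = v × t = 17.2339 × 2246.4 = 38714.2 m
1070 mi/bbl → 1.0831×10⁷ m/m³
V = d / (distance per unit fuel) = 38714.2 / 1.0831×10⁷ = 0.00357439 m³
In mL: 0.00357439 / 10⁻⁶ = 3574.39 mL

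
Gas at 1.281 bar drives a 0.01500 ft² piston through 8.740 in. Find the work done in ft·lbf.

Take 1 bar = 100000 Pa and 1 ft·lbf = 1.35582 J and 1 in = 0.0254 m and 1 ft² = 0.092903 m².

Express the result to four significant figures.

1.281 bar → 128100 Pa
0.01500 ft² → 0.00139354 m²
F = P × A = 128100 × 0.00139354 = 178.512 N
8.740 in → 0.221996 m
W = F × d = 178.512 × 0.221996 = 39.6289 J
In ft·lbf: 39.6289 / 1.35582 = 29.2287 ft·lbf

29.23 ft·lbf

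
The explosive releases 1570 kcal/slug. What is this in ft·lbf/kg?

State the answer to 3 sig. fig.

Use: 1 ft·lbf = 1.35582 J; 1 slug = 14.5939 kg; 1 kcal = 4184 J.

3.32×10⁵ ft·lbf/kg

1570 kcal/slug × 4184 J/kcal ÷ 14.5939 kg/slug = 450111 J/kg
450111 J/kg ÷ 1.35582 J/ft·lbf = 331984 ft·lbf/kg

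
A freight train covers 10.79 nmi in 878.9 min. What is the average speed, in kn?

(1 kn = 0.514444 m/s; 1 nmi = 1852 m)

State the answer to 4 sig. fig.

10.79 nmi × 1852 → 19983.1 m
878.9 min × 60 → 52734 s
v = d / t = 19983.1 m / 52734 s = 0.378941 m/s
0.378941 m/s ÷ (0.514444 m/s/kn) = 0.736603 kn

0.7366 kn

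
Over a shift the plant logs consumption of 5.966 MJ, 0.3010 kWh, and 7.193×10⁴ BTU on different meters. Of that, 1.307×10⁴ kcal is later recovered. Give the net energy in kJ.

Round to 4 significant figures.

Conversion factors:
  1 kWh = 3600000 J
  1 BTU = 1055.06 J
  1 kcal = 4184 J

2.826×10⁴ kJ

5.966 MJ × 1000000 = 5.966×10⁶ J
0.3010 kWh × 3600000 = 1.0836×10⁶ J
7.193×10⁴ BTU × 1055.06 = 7.58905×10⁷ J
1.307×10⁴ kcal × 4184 = 5.46849×10⁷ J
Net: 5.966×10⁶ + 1.0836×10⁶ + 7.58905×10⁷ − 5.46849×10⁷ = 2.82552×10⁷ J
In kJ: 2.82552×10⁷ / 1000 = 28255.2 kJ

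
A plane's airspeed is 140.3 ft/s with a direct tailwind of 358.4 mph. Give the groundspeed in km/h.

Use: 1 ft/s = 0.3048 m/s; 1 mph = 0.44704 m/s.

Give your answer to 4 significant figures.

730.7 km/h

140.3 ft/s × 0.3048 = 42.7634 m/s
358.4 mph × 0.44704 = 160.219 m/s
Sum: 42.7634 + 160.219 = 202.982 m/s
In km/h: 202.982 / (1/3.6) = 730.735 km/h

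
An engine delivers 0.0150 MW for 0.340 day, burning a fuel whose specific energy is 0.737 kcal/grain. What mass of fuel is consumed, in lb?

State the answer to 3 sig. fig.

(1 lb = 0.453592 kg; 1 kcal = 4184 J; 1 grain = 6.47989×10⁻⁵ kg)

20.4 lb

0.0150 MW → 15000 W
0.340 day → 29376 s
E = P × t = 15000 × 29376 = 4.4064×10⁸ J
0.737 kcal/grain → 4.75874×10⁷ J/kg
m = E / e_s = 4.4064×10⁸ / 4.75874×10⁷ = 9.25959 kg
In lb: 9.25959 / 0.453592 = 20.4139 lb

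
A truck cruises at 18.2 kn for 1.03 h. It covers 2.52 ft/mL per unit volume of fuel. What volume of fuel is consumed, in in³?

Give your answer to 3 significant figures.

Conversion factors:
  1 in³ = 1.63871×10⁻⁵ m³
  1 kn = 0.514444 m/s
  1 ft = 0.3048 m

18.2 kn → 9.36288 m/s
1.03 h → 3708 s
d = v × t = 9.36288 × 3708 = 34717.6 m
2.52 ft/mL → 768096 m/m³
V = d / (distance per unit fuel) = 34717.6 / 768096 = 0.0451996 m³
In in³: 0.0451996 / 1.63871×10⁻⁵ = 2758.24 in³

2760 in³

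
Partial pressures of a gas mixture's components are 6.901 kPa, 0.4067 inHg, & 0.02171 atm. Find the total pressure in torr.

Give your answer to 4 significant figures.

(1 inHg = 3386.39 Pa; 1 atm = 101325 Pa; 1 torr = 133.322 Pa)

78.59 torr

6.901 kPa × 1000 → 6901 Pa
0.4067 inHg × 3386.39 → 1377.24 Pa
0.02171 atm × 101325 → 2199.77 Pa
Combined: 6901 + 1377.24 + 2199.77 = 10478 Pa
In torr: 10478 / 133.322 = 78.5917 torr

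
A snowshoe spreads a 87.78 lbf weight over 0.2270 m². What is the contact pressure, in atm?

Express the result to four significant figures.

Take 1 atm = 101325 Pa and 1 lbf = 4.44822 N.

87.78 lbf × 4.44822 = 390.465 N
P = F / A = 390.465 N / 0.227 m² = 1720.11 Pa
1720.11 Pa ÷ (101325 Pa/atm) = 0.0169762 atm

0.01698 atm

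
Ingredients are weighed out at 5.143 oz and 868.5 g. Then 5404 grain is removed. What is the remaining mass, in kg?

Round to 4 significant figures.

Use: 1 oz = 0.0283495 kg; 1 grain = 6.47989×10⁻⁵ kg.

5.143 oz × 0.0283495 → 0.145801 kg
868.5 g × 0.001 → 0.8685 kg
5404 grain × 6.47989×10⁻⁵ → 0.350173 kg
Result: 0.145801 + 0.8685 − 0.350173 = 0.664128 kg

0.6641 kg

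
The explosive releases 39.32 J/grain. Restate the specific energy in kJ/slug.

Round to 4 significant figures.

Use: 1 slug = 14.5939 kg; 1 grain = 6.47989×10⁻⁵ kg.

39.32 J/grain ÷ 6.47989×10⁻⁵ kg/grain = 606800 J/kg
606800 J/kg ÷ 1000 J/kJ × 14.5939 kg/slug = 8855.58 kJ/slug

8856 kJ/slug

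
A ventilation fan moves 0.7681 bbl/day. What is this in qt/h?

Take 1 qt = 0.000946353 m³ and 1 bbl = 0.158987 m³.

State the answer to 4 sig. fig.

0.7681 bbl/day × 0.158987 m³/bbl ÷ 86400 s/day = 1.4134×10⁻⁶ m³/s
1.4134×10⁻⁶ m³/s ÷ 0.000946353 m³/qt × 3600 s/h = 5.37668 qt/h

5.377 qt/h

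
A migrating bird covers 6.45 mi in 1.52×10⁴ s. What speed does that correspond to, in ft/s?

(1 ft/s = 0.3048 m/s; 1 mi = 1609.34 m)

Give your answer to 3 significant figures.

6.45 mi × 1609.34 = 10380.2 m
v = d / t = 10380.2 m / 15200 s = 0.682908 m/s
0.682908 m/s ÷ (0.3048 m/s/ft/s) = 2.24051 ft/s

2.24 ft/s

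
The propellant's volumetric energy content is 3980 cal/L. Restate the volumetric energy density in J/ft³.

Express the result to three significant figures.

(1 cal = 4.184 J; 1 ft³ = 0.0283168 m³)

3980 cal/L × 4.184 J/cal ÷ 0.001 m³/L = 1.66523×10⁷ J/m³
1.66523×10⁷ J/m³ × 0.0283168 m³/ft³ = 471540 J/ft³

4.72×10⁵ J/ft³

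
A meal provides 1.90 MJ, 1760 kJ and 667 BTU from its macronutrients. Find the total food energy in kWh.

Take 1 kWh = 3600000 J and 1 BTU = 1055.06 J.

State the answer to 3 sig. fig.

1.90 MJ × 1000000 = 1.9×10⁶ J
1760 kJ × 1000 = 1.76×10⁶ J
667 BTU × 1055.06 = 703725 J
Combined: 1.9×10⁶ + 1.76×10⁶ + 703725 = 4.36372×10⁶ J
In kWh: 4.36372×10⁶ / 3600000 = 1.21214 kWh

1.21 kWh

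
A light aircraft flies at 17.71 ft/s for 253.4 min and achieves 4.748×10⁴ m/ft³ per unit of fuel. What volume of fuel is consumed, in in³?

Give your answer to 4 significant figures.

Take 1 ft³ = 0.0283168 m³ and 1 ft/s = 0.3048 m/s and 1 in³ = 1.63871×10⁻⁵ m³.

2987 in³

17.71 ft/s → 5.39801 m/s
253.4 min → 15204 s
d = v × t = 5.39801 × 15204 = 82071.3 m
4.748×10⁴ m/ft³ → 1.67674×10⁶ m/m³
V = d / (distance per unit fuel) = 82071.3 / 1.67674×10⁶ = 0.0489469 m³
In in³: 0.0489469 / 1.63871×10⁻⁵ = 2986.92 in³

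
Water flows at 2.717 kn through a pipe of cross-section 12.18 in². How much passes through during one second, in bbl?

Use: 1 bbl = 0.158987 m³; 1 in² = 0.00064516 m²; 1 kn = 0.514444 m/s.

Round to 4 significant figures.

0.06908 bbl

2.717 kn × 0.514444 → 1.39774 m/s
12.18 in² × 0.00064516 → 0.00785805 m²
V = v × A × t = 1.39774 m/s × 0.00785805 m² × 1 s = 0.0109835 m³
0.0109835 m³ ÷ (0.158987 m³/bbl) = 0.0690843 bbl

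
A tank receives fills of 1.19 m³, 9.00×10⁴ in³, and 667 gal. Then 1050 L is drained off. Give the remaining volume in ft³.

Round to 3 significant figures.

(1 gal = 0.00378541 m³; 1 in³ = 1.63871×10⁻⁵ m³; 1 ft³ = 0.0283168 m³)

1.19 m³ (already m³)
9.00×10⁴ in³ × 1.63871×10⁻⁵ = 1.47484 m³
667 gal × 0.00378541 = 2.52487 m³
1050 L × 0.001 = 1.05 m³
Result: 1.19 + 1.47484 + 2.52487 − 1.05 = 4.13971 m³
In ft³: 4.13971 / 0.0283168 = 146.193 ft³

146 ft³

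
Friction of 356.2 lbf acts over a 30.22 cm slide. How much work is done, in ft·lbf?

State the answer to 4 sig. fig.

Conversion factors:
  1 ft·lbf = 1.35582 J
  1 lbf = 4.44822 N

356.2 lbf × 4.44822 → 1584.46 N
30.22 cm × 0.01 → 0.3022 m
W = F × d = 1584.46 N × 0.3022 m = 478.824 J
478.824 J ÷ (1.35582 J/ft·lbf) = 353.162 ft·lbf

353.2 ft·lbf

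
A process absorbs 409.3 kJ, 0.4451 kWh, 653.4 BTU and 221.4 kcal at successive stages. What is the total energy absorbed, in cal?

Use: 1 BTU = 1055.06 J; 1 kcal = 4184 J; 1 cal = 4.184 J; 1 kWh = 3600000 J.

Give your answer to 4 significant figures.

409.3 kJ × 1000 = 409300 J
0.4451 kWh × 3600000 = 1.60236×10⁶ J
653.4 BTU × 1055.06 = 689376 J
221.4 kcal × 4184 = 926338 J
Combined: 409300 + 1.60236×10⁶ + 689376 + 926338 = 3.62737×10⁶ J
In cal: 3.62737×10⁶ / 4.184 = 866962 cal

8.670×10⁵ cal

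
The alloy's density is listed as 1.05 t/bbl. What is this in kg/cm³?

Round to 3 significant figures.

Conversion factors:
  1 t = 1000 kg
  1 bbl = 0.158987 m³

1.05 t/bbl × 1000 kg/t ÷ 0.158987 m³/bbl = 6604.31 kg/m³
6604.31 kg/m³ × 10⁻⁶ m³/cm³ = 0.00660431 kg/cm³

0.00660 kg/cm³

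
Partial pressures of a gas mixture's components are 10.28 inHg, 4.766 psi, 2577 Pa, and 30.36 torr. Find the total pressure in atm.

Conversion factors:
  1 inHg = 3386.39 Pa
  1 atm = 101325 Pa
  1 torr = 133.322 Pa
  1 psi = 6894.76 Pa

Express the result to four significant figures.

10.28 inHg × 3386.39 = 34812.1 Pa
4.766 psi × 6894.76 = 32860.4 Pa
2577 Pa (already Pa)
30.36 torr × 133.322 = 4047.66 Pa
Sum: 34812.1 + 32860.4 + 2577 + 4047.66 = 74297.2 Pa
In atm: 74297.2 / 101325 = 0.733256 atm

0.7333 atm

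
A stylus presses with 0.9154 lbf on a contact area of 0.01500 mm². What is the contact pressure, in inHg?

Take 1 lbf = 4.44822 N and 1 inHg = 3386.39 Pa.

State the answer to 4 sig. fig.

8.016×10⁴ inHg

0.9154 lbf × 4.44822 → 4.0719 N
0.01500 mm² × 10⁻⁶ → 1.5×10⁻⁸ m²
P = F / A = 4.0719 N / 1.5×10⁻⁸ m² = 2.7146×10⁸ Pa
2.7146×10⁸ Pa ÷ (3386.39 Pa/inHg) = 80162.1 inHg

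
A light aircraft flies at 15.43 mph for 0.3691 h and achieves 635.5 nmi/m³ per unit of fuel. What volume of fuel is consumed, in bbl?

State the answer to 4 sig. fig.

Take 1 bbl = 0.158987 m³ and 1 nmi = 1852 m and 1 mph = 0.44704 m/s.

15.43 mph → 6.89783 m/s
0.3691 h → 1328.76 s
d = v × t = 6.89783 × 1328.76 = 9165.56 m
635.5 nmi/m³ → 1.17695×10⁶ m/m³
V = d / (distance per unit fuel) = 9165.56 / 1.17695×10⁶ = 0.00778755 m³
In bbl: 0.00778755 / 0.158987 = 0.0489823 bbl

0.04898 bbl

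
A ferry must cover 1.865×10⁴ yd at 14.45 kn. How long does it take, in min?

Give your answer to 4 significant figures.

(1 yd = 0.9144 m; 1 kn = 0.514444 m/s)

38.23 min

1.865×10⁴ yd × 0.9144 = 17053.6 m
14.45 kn × 0.514444 = 7.43372 m/s
t = d / v = 17053.6 m / 7.43372 m/s = 2294.09 s
2294.09 s ÷ (60 s/min) = 38.2348 min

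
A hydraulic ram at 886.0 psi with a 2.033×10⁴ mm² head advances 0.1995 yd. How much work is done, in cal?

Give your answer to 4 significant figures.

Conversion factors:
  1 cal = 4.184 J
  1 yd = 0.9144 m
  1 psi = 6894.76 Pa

5415 cal

886.0 psi → 6.10876×10⁶ Pa
2.033×10⁴ mm² → 0.02033 m²
F = P × A = 6.10876×10⁶ × 0.02033 = 124191 N
0.1995 yd → 0.182423 m
W = F × d = 124191 × 0.182423 = 22655.3 J
In cal: 22655.3 / 4.184 = 5414.75 cal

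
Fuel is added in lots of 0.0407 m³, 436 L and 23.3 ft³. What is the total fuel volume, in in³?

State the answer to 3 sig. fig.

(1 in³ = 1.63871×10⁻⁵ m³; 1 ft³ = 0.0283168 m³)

6.94×10⁴ in³

0.0407 m³ (already m³)
436 L × 0.001 → 0.436 m³
23.3 ft³ × 0.0283168 → 0.659781 m³
Total: 0.0407 + 0.436 + 0.659781 = 1.13648 m³
In in³: 1.13648 / 1.63871×10⁻⁵ = 69352.1 in³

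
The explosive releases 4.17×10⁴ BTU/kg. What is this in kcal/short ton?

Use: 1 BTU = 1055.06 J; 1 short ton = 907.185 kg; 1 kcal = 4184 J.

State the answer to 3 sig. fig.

4.17×10⁴ BTU/kg × 1055.06 J/BTU = 4.3996×10⁷ J/kg
4.3996×10⁷ J/kg ÷ 4184 J/kcal × 907.185 kg/short ton = 9.53932×10⁶ kcal/short ton

9.54×10⁶ kcal/short ton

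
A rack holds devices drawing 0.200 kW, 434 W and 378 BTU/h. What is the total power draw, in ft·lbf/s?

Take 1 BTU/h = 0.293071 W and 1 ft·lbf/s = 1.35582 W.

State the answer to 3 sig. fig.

549 ft·lbf/s

0.200 kW × 1000 = 200 W
434 W (already W)
378 BTU/h × 0.293071 = 110.781 W
Sum: 200 + 434 + 110.781 = 744.781 W
In ft·lbf/s: 744.781 / 1.35582 = 549.321 ft·lbf/s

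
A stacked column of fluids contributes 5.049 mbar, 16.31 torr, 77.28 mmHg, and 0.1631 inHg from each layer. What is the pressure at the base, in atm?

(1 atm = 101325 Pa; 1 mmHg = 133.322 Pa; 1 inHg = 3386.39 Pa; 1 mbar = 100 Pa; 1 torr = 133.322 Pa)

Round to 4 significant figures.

0.1336 atm

5.049 mbar × 100 = 504.9 Pa
16.31 torr × 133.322 = 2174.48 Pa
77.28 mmHg × 133.322 = 10303.1 Pa
0.1631 inHg × 3386.39 = 552.32 Pa
Combined: 504.9 + 2174.48 + 10303.1 + 552.32 = 13534.8 Pa
In atm: 13534.8 / 101325 = 0.133578 atm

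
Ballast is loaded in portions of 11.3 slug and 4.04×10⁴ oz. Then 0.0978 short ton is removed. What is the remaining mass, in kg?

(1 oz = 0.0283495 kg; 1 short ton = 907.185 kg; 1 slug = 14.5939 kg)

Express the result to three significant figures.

11.3 slug × 14.5939 = 164.911 kg
4.04×10⁴ oz × 0.0283495 = 1145.32 kg
0.0978 short ton × 907.185 = 88.7227 kg
Net: 164.911 + 1145.32 − 88.7227 = 1221.51 kg

1220 kg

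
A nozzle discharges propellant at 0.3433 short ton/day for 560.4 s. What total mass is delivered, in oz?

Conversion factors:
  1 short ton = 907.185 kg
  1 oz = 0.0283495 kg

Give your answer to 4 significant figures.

0.3433 short ton/day → 0.00360459 kg/s
m = ṁ × t = 0.00360459 × 560.4 = 2.02001 kg
In oz: 2.02001 / 0.0283495 = 71.2538 oz

71.25 oz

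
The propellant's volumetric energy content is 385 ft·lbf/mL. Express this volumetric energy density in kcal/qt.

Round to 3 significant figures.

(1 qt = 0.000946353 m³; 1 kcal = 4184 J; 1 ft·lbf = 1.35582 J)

118 kcal/qt

385 ft·lbf/mL × 1.35582 J/ft·lbf ÷ 10⁻⁶ m³/mL = 5.21991×10⁸ J/m³
5.21991×10⁸ J/m³ ÷ 4184 J/kcal × 0.000946353 m³/qt = 118.066 kcal/qt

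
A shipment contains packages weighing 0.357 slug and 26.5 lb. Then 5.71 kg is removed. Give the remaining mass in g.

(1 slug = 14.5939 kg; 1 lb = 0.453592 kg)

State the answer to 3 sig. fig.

0.357 slug × 14.5939 = 5.21002 kg
26.5 lb × 0.453592 = 12.0202 kg
5.71 kg (already kg)
Net: 5.21002 + 12.0202 − 5.71 = 11.5202 kg
In g: 11.5202 / 0.001 = 11520.2 g

1.15×10⁴ g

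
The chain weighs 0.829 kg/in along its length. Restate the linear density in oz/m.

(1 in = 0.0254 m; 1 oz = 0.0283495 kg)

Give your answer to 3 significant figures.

0.829 kg/in ÷ 0.0254 m/in = 32.6378 kg/m
32.6378 kg/m ÷ 0.0283495 kg/oz = 1151.27 oz/m

1150 oz/m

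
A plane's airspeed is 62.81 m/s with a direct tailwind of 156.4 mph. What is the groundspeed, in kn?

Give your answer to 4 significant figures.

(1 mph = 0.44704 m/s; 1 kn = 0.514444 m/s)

62.81 m/s (already m/s)
156.4 mph × 0.44704 → 69.9171 m/s
Combined: 62.81 + 69.9171 = 132.727 m/s
In kn: 132.727 / 0.514444 = 258.001 kn

258.0 kn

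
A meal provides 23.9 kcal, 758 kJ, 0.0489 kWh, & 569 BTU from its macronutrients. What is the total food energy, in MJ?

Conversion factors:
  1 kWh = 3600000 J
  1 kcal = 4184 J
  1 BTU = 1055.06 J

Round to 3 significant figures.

23.9 kcal × 4184 = 99997.6 J
758 kJ × 1000 = 758000 J
0.0489 kWh × 3600000 = 176040 J
569 BTU × 1055.06 = 600329 J
Total: 99997.6 + 758000 + 176040 + 600329 = 1.63437×10⁶ J
In MJ: 1.63437×10⁶ / 1000000 = 1.63437 MJ

1.63 MJ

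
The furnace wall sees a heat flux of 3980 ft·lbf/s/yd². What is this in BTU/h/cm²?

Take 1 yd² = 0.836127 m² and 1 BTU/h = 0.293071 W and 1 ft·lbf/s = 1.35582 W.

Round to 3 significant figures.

2.20 BTU/h/cm²

3980 ft·lbf/s/yd² × 1.35582 W/ft·lbf/s ÷ 0.836127 m²/yd² = 6453.76 W/m²
6453.76 W/m² ÷ 0.293071 W/BTU/h × 0.0001 m²/cm² = 2.20211 BTU/h/cm²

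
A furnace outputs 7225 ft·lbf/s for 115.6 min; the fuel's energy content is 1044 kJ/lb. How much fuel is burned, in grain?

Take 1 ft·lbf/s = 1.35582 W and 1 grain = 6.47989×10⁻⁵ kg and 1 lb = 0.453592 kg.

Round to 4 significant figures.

7225 ft·lbf/s → 9795.8 W
115.6 min → 6936 s
E = P × t = 9795.8 × 6936 = 6.79437×10⁷ J
1044 kJ/lb → 2.30163×10⁶ J/kg
m = E / e_s = 6.79437×10⁷ / 2.30163×10⁶ = 29.5198 kg
In grain: 29.5198 / 6.47989×10⁻⁵ = 455560 grain

4.556×10⁵ grain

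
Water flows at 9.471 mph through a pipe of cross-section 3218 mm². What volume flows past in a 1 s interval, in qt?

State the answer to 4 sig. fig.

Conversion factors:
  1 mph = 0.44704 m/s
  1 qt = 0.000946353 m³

9.471 mph × 0.44704 → 4.23392 m/s
3218 mm² × 10⁻⁶ → 0.003218 m²
V = v × A × t = 4.23392 m/s × 0.003218 m² × 1 s = 0.0136248 m³
0.0136248 m³ ÷ (0.000946353 m³/qt) = 14.3972 qt

14.40 qt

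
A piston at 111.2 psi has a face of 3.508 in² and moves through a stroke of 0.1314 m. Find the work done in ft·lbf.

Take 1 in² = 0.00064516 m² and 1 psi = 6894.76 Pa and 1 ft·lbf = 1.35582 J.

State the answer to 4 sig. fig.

168.2 ft·lbf

111.2 psi → 766697 Pa
3.508 in² → 0.00226322 m²
F = P × A = 766697 × 0.00226322 = 1735.2 N
W = F × d = 1735.2 × 0.1314 = 228.005 J
In ft·lbf: 228.005 / 1.35582 = 168.168 ft·lbf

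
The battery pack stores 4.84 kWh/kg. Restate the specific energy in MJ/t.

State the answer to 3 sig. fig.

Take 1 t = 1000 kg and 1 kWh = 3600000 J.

1.74×10⁴ MJ/t

4.84 kWh/kg × 3600000 J/kWh = 1.7424×10⁷ J/kg
1.7424×10⁷ J/kg ÷ 1000000 J/MJ × 1000 kg/t = 17424 MJ/t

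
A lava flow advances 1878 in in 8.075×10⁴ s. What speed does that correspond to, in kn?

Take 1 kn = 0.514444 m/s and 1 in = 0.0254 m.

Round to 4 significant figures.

0.001148 kn

1878 in × 0.0254 = 47.7012 m
v = d / t = 47.7012 m / 80750 s = 5.90727×10⁻⁴ m/s
5.90727×10⁻⁴ m/s ÷ (0.514444 m/s/kn) = 0.00114828 kn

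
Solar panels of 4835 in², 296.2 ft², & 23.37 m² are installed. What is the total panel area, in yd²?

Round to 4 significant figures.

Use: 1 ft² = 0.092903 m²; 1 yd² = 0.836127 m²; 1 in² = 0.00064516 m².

64.59 yd²

4835 in² × 0.00064516 → 3.11935 m²
296.2 ft² × 0.092903 → 27.5179 m²
23.37 m² (already m²)
Combined: 3.11935 + 27.5179 + 23.37 = 54.0072 m²
In yd²: 54.0072 / 0.836127 = 64.5921 yd²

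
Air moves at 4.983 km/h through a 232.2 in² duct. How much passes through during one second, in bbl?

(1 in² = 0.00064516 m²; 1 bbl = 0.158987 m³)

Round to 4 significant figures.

4.983 km/h × (1/3.6) = 1.38417 m/s
232.2 in² × 0.00064516 = 0.149806 m²
V = v × A × t = 1.38417 m/s × 0.149806 m² × 1 s = 0.207357 m³
0.207357 m³ ÷ (0.158987 m³/bbl) = 1.30424 bbl

1.304 bbl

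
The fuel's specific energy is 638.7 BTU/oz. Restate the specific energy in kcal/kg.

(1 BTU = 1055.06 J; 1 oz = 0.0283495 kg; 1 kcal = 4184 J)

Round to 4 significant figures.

638.7 BTU/oz × 1055.06 J/BTU ÷ 0.0283495 kg/oz = 2.377×10⁷ J/kg
2.377×10⁷ J/kg ÷ 4184 J/kcal = 5681.17 kcal/kg

5681 kcal/kg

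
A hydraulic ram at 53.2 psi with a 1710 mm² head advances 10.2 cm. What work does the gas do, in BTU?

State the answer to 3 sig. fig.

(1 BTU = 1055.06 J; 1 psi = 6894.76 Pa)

53.2 psi → 366801 Pa
1710 mm² → 0.00171 m²
F = P × A = 366801 × 0.00171 = 627.23 N
10.2 cm → 0.102 m
W = F × d = 627.23 × 0.102 = 63.9775 J
In BTU: 63.9775 / 1055.06 = 0.0606387 BTU

0.0606 BTU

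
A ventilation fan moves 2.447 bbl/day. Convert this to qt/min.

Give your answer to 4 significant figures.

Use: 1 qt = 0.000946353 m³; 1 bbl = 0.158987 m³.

2.447 bbl/day × 0.158987 m³/bbl ÷ 86400 s/day = 4.50279×10⁻⁶ m³/s
4.50279×10⁻⁶ m³/s ÷ 0.000946353 m³/qt × 60 s/min = 0.285483 qt/min

0.2855 qt/min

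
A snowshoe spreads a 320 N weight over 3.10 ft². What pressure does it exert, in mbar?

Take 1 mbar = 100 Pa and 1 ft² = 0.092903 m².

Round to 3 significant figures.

3.10 ft² × 0.092903 = 0.287999 m²
P = F / A = 320 N / 0.287999 m² = 1111.11 Pa
1111.11 Pa ÷ (100 Pa/mbar) = 11.1111 mbar

11.1 mbar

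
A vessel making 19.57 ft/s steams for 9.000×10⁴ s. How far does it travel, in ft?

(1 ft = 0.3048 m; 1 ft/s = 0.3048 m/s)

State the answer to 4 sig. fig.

1.761×10⁶ ft

19.57 ft/s × 0.3048 = 5.96494 m/s
d = v × t = 5.96494 m/s × 90000 s = 536845 m
536845 m ÷ (0.3048 m/ft) = 1.7613×10⁶ ft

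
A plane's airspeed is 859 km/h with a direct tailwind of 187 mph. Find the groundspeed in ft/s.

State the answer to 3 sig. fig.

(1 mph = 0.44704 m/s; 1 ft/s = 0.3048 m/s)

859 km/h × (1/3.6) = 238.611 m/s
187 mph × 0.44704 = 83.5965 m/s
Combined: 238.611 + 83.5965 = 322.208 m/s
In ft/s: 322.208 / 0.3048 = 1057.11 ft/s

1060 ft/s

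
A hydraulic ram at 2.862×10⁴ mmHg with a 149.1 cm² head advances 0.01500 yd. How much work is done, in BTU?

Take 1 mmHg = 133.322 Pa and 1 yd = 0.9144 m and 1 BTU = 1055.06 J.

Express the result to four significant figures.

2.862×10⁴ mmHg → 3.81568×10⁶ Pa
149.1 cm² → 0.01491 m²
F = P × A = 3.81568×10⁶ × 0.01491 = 56891.8 N
0.01500 yd → 0.013716 m
W = F × d = 56891.8 × 0.013716 = 780.328 J
In BTU: 780.328 / 1055.06 = 0.739605 BTU

0.7396 BTU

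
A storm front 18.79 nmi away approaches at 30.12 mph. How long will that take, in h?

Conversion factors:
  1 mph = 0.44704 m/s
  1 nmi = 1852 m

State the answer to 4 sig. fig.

18.79 nmi × 1852 → 34799.1 m
30.12 mph × 0.44704 → 13.4648 m/s
t = d / v = 34799.1 m / 13.4648 m/s = 2584.45 s
2584.45 s ÷ (3600 s/h) = 0.717903 h

0.7179 h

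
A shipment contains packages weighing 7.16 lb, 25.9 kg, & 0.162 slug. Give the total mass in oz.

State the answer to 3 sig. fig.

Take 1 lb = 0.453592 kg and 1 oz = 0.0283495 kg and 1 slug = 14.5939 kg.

1110 oz

7.16 lb × 0.453592 → 3.24772 kg
25.9 kg (already kg)
0.162 slug × 14.5939 → 2.36421 kg
Combined: 3.24772 + 25.9 + 2.36421 = 31.5119 kg
In oz: 31.5119 / 0.0283495 = 1111.55 oz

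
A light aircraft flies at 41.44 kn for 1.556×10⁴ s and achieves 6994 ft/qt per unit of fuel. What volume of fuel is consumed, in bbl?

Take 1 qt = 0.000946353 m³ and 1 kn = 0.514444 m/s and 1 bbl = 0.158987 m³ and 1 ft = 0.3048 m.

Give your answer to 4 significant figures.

0.9262 bbl

41.44 kn → 21.3186 m/s
d = v × t = 21.3186 × 15560 = 331717 m
6994 ft/qt → 2.25262×10⁶ m/m³
V = d / (distance per unit fuel) = 331717 / 2.25262×10⁶ = 0.147258 m³
In bbl: 0.147258 / 0.158987 = 0.926227 bbl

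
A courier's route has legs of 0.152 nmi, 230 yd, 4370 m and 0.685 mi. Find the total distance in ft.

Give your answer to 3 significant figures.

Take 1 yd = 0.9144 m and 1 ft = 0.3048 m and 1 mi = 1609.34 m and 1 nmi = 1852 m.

0.152 nmi × 1852 → 281.504 m
230 yd × 0.9144 → 210.312 m
4370 m (already m)
0.685 mi × 1609.34 → 1102.4 m
Combined: 281.504 + 210.312 + 4370 + 1102.4 = 5964.22 m
In ft: 5964.22 / 0.3048 = 19567.7 ft

1.96×10⁴ ft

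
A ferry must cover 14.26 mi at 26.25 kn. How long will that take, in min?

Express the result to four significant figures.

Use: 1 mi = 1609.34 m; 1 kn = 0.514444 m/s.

14.26 mi × 1609.34 = 22949.2 m
26.25 kn × 0.514444 = 13.5042 m/s
t = d / v = 22949.2 m / 13.5042 m/s = 1699.41 s
1699.41 s ÷ (60 s/min) = 28.3235 min

28.32 min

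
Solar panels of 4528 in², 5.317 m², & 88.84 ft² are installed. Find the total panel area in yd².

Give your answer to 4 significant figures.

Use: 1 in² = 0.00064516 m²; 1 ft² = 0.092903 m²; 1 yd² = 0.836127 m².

19.72 yd²

4528 in² × 0.00064516 = 2.92128 m²
5.317 m² (already m²)
88.84 ft² × 0.092903 = 8.2535 m²
Sum: 2.92128 + 5.317 + 8.2535 = 16.4918 m²
In yd²: 16.4918 / 0.836127 = 19.724 yd²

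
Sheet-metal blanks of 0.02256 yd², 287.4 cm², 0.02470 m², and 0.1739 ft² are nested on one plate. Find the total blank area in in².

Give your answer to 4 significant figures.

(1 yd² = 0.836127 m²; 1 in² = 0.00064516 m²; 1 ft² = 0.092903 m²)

137.1 in²

0.02256 yd² × 0.836127 = 0.018863 m²
287.4 cm² × 0.0001 = 0.02874 m²
0.02470 m² (already m²)
0.1739 ft² × 0.092903 = 0.0161558 m²
Total: 0.018863 + 0.02874 + 0.0247 + 0.0161558 = 0.0884588 m²
In in²: 0.0884588 / 0.00064516 = 137.111 in²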